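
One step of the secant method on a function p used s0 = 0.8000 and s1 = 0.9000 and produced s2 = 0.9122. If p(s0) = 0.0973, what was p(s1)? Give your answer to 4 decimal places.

0.0106

The secant line through (0.8000, 0.0973) and (0.9000, p(s1)) crosses zero at s2 = 0.9122.
So (0.8000, 0.0973), (0.9000, p(s1)), (0.9122, 0) are collinear:
p(s1) = 0.0973 · (0.9000 − 0.9122) / (0.8000 − 0.9122) = 0.0973 · (-0.012200)/(-0.112200) = 0.010580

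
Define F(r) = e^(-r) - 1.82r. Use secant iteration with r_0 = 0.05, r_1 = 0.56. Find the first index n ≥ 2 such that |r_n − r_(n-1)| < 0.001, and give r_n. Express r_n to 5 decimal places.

F(0.05) = 0.8602294, F(0.56) = -0.4479909
r_2 = 0.5600000 − (-0.4479909)·(0.5100000)/(-1.3082204) = 0.3853541;  |Δ| = 0.1746459
F(0.3853541) = -0.0211346
r_3 = 0.3853541 − (-0.0211346)·(-0.1746459)/(0.4268563) = 0.3767069;  |Δ| = 0.0086471
F(0.3767069) = 0.0005105
r_4 = 0.3767069 − 0.0005105·(-0.0086471)/(0.0216451) = 0.3769109;  |Δ| = 0.0002039
|r_4 − r_3| = 0.0002039 < 0.001

n = 4, r_n = 0.37691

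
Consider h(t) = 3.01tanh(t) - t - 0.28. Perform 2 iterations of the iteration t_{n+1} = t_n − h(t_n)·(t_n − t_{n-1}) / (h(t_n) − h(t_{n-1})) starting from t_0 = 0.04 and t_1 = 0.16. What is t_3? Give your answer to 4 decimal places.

h(0.04) = -0.199664, h(0.16) = 0.037532
t_2 = 0.160000 − 0.037532·(0.160000 − 0.040000) / (0.037532 − (-0.199664)) = 0.160000 − (0.004504)/(0.237196) = 0.141012
h(0.141012) = 0.000643
t_3 = 0.141012 − 0.000643·(0.141012 − 0.160000) / (0.000643 − 0.037532) = 0.141012 − (-0.000012)/(-0.036889) = 0.140681

0.1407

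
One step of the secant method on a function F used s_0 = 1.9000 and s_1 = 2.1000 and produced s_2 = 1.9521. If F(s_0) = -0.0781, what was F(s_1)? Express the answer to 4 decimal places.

0.2217

The secant line through (1.9000, -0.0781) and (2.1000, F(s_1)) crosses zero at s_2 = 1.9521.
So (1.9000, -0.0781), (2.1000, F(s_1)), (1.9521, 0) are collinear:
F(s_1) = -0.0781 · (2.1000 − 1.9521) / (1.9000 − 1.9521) = -0.0781 · (0.147900)/(-0.052100) = 0.221708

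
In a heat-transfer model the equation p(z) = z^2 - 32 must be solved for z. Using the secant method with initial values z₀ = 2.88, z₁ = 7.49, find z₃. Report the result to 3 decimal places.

5.586

p(2.88) = -23.70560, p(7.49) = 24.10010
z₂ = 7.49000 − 24.10010·(7.49000 − 2.88000) / (24.10010 − (-23.70560)) = 7.49000 − (111.10146)/(47.80570) = 5.16598
p(5.16598) = -5.31266
z₃ = 5.16598 − (-5.31266)·(5.16598 − 7.49000) / (-5.31266 − 24.10010) = 5.16598 − (12.34674)/(-29.41276) = 5.58575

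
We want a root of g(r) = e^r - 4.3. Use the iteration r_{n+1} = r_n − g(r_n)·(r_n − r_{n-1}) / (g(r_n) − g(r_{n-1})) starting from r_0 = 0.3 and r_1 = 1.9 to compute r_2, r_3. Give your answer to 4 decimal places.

1.1846, 1.4004

g(0.3) = -2.950141, g(1.9) = 2.385894
r_2 = 1.900000 − 2.385894·(1.900000 − 0.300000) / (2.385894 − (-2.950141)) = 1.900000 − (3.817431)/(5.336036) = 1.184594
g(1.184594) = -1.030640
r_3 = 1.184594 − (-1.030640)·(1.184594 − 1.900000) / (-1.030640 − 2.385894) = 1.184594 − (0.737326)/(-3.416535) = 1.400405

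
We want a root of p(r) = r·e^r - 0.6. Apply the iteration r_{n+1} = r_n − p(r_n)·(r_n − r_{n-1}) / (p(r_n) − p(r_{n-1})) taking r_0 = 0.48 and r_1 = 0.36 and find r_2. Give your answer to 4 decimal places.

p(0.48) = 0.175716, p(0.36) = -0.084001
r_2 = 0.360000 − (-0.084001)·(0.360000 − 0.480000) / (-0.084001 − 0.175716) = 0.360000 − (0.010080)/(-0.259717) = 0.398812

0.3988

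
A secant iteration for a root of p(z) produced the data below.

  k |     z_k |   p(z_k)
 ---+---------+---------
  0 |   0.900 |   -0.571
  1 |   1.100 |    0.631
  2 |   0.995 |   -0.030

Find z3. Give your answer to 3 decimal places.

1.000

z3 = 0.995 − (-0.030)·(0.995 − 1.100) / (-0.030 − 0.631)
   = 0.995 − (0.00315)/(-0.66100) = 0.99977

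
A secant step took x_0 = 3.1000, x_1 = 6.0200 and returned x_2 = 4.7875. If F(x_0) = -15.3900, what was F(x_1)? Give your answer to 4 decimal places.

11.2404

The secant line through (3.1000, -15.3900) and (6.0200, F(x_1)) crosses zero at x_2 = 4.7875.
So (3.1000, -15.3900), (6.0200, F(x_1)), (4.7875, 0) are collinear:
F(x_1) = -15.3900 · (6.0200 − 4.7875) / (3.1000 − 4.7875) = -15.3900 · (1.232500)/(-1.687500) = 11.240400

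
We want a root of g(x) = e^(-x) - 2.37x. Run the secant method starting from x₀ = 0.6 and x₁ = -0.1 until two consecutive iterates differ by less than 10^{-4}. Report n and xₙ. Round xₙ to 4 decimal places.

n = 5, xₙ = 0.3096

g(0.6) = -0.873188, g(-0.1) = 1.342171
x₂ = -0.100000 − 1.342171·(-0.700000)/(2.215359) = 0.324094;  |Δ| = 0.424094
g(0.324094) = -0.044919
x₃ = 0.324094 − (-0.044919)·(0.424094)/(-1.387090) = 0.310360;  |Δ| = 0.013734
g(0.310360) = -0.002370
x₄ = 0.310360 − (-0.002370)·(-0.013734)/(0.042550) = 0.309595;  |Δ| = 0.000765
g(0.309595) = 0.000004
x₅ = 0.309595 − 0.000004·(-0.000765)/(0.002374) = 0.309596;  |Δ| = 0.000001
|x₅ − x₄| = 0.000001 < 10^{-4}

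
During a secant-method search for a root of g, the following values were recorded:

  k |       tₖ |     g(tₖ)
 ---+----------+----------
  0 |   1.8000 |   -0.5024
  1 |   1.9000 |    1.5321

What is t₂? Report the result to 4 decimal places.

1.8247

t₂ = 1.9000 − 1.5321·(1.9000 − 1.8000) / (1.5321 − (-0.5024))
   = 1.9000 − (0.153210)/(2.034500) = 1.824694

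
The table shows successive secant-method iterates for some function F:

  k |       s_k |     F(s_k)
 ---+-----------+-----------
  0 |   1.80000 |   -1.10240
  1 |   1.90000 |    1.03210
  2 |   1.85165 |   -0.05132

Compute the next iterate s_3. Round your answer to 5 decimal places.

1.85394

s_3 = 1.85165 − (-0.05132)·(1.85165 − 1.90000) / (-0.05132 − 1.03210)
   = 1.85165 − (0.0024813)/(-1.0834200) = 1.8539403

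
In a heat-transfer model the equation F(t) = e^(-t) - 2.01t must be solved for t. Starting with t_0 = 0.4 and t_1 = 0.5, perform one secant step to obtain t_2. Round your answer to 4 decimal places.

F(0.4) = -0.133680, F(0.5) = -0.398469
t_2 = 0.500000 − (-0.398469)·(0.500000 − 0.400000) / (-0.398469 − (-0.133680)) = 0.500000 − (-0.039847)/(-0.264789) = 0.349515

0.3495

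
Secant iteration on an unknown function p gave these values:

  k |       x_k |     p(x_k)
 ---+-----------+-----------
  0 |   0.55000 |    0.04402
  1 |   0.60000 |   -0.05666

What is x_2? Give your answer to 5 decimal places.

0.57186

x_2 = 0.60000 − (-0.05666)·(0.60000 − 0.55000) / (-0.05666 − 0.04402)
   = 0.60000 − (-0.0028330)/(-0.1006800) = 0.5718613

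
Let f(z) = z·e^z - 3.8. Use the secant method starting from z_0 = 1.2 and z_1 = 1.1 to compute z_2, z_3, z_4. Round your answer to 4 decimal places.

f(1.2) = 0.184140, f(1.1) = -0.495417
z_2 = 1.100000 − (-0.495417)·(1.100000 − 1.200000) / (-0.495417 − 0.184140) = 1.100000 − (0.049542)/(-0.679558) = 1.172903
f(1.172903) = -0.009929
z_3 = 1.172903 − (-0.009929)·(1.172903 − 1.100000) / (-0.009929 − (-0.495417)) = 1.172903 − (-0.000724)/(0.485488) = 1.174394
f(1.174394) = 0.000551
z_4 = 1.174394 − 0.000551·(1.174394 − 1.172903) / (0.000551 − (-0.009929)) = 1.174394 − (0.000001)/(0.010480) = 1.174315

1.1729, 1.1744, 1.1743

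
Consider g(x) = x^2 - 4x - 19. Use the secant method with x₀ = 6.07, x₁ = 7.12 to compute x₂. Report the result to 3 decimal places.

6.770

g(6.07) = -6.43510, g(7.12) = 3.21440
x₂ = 7.12000 − 3.21440·(7.12000 − 6.07000) / (3.21440 − (-6.43510)) = 7.12000 − (3.37512)/(9.64950) = 6.77023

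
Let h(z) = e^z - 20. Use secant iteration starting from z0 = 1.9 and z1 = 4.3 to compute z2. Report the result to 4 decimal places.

2.3768

h(1.9) = -13.314106, h(4.3) = 53.699794
z2 = 4.300000 − 53.699794·(4.300000 − 1.900000) / (53.699794 − (-13.314106)) = 4.300000 − (128.879505)/(67.013899) = 2.376824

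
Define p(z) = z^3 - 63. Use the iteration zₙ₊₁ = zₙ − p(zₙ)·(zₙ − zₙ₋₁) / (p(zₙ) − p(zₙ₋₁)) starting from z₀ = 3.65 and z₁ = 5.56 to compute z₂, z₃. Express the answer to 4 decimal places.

p(3.65) = -14.372875, p(5.56) = 108.879616
z₂ = 5.560000 − 108.879616·(5.560000 − 3.650000) / (108.879616 − (-14.372875)) = 5.560000 − (207.960067)/(123.252491) = 3.872731
p(3.872731) = -4.916590
z₃ = 3.872731 − (-4.916590)·(3.872731 − 5.560000) / (-4.916590 − 108.879616) = 3.872731 − (8.295608)/(-113.796206) = 3.945630

3.8727, 3.9456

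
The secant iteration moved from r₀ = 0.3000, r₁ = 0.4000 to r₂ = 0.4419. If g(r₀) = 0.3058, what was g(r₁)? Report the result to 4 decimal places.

The secant line through (0.3000, 0.3058) and (0.4000, g(r₁)) crosses zero at r₂ = 0.4419.
So (0.3000, 0.3058), (0.4000, g(r₁)), (0.4419, 0) are collinear:
g(r₁) = 0.3058 · (0.4000 − 0.4419) / (0.3000 − 0.4419) = 0.3058 · (-0.041900)/(-0.141900) = 0.090296

0.0903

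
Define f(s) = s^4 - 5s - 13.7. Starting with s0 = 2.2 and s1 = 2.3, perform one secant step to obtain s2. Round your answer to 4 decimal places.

2.2314

f(2.2) = -1.274400, f(2.3) = 2.784100
s2 = 2.300000 − 2.784100·(2.300000 − 2.200000) / (2.784100 − (-1.274400)) = 2.300000 − (0.278410)/(4.058500) = 2.231401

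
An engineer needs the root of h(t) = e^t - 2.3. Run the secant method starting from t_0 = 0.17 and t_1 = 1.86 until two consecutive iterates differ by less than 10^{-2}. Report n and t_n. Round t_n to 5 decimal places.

n = 6, t_n = 0.83289

h(0.17) = -1.1146951, h(1.86) = 4.1237368
t_2 = 1.8600000 − 4.1237368·(1.6900000)/(5.2384319) = 0.5296181;  |Δ| = 1.3303819
h(0.5296181) = -0.6017164
t_3 = 0.5296181 − (-0.6017164)·(-1.3303819)/(-4.7254532) = 0.6990225;  |Δ| = 0.1694044
h(0.6990225) = -0.2882148
t_4 = 0.6990225 − (-0.2882148)·(0.1694044)/(0.3135017) = 0.8547629;  |Δ| = 0.1557404
h(0.8547629) = 0.0508168
t_5 = 0.8547629 − 0.0508168·(0.1557404)/(0.3390316) = 0.8314192;  |Δ| = 0.0233436
h(0.8314192) = -0.0034242
t_6 = 0.8314192 − (-0.0034242)·(-0.0233436)/(-0.0542411) = 0.8328929;  |Δ| = 0.0014737
|t_6 − t_5| = 0.0014737 < 10^{-2}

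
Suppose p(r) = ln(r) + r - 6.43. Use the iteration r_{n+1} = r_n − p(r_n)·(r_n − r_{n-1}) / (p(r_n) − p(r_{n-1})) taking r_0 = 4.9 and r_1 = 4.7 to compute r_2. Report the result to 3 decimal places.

p(4.9) = 0.05924, p(4.7) = -0.18244
r_2 = 4.70000 − (-0.18244)·(4.70000 − 4.90000) / (-0.18244 − 0.05924) = 4.70000 − (0.03649)/(-0.24167) = 4.85098

4.851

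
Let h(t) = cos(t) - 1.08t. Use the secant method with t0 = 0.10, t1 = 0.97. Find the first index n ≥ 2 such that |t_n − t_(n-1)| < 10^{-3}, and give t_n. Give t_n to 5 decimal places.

h(0.10) = 0.8870042, h(0.97) = -0.4823005
t2 = 0.9700000 − (-0.4823005)·(0.8700000)/(-1.3693046) = 0.6635661;  |Δ| = 0.3064339
h(0.6635661) = 0.0711494
t3 = 0.6635661 − 0.0711494·(-0.3064339)/(0.5534499) = 0.7029601;  |Δ| = 0.0393940
h(0.7029601) = 0.0037350
t4 = 0.7029601 − 0.0037350·(0.0393940)/(-0.0674144) = 0.7051427;  |Δ| = 0.0021826
h(0.7051427) = -0.0000350
t5 = 0.7051427 − (-0.0000350)·(0.0021826)/(-0.0037700) = 0.7051224;  |Δ| = 0.0000202
|t5 − t4| = 0.0000202 < 10^{-3}

n = 5, t_n = 0.70512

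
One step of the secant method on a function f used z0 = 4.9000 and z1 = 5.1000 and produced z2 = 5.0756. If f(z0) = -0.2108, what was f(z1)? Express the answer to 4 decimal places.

The secant line through (4.9000, -0.2108) and (5.1000, f(z1)) crosses zero at z2 = 5.0756.
So (4.9000, -0.2108), (5.1000, f(z1)), (5.0756, 0) are collinear:
f(z1) = -0.2108 · (5.1000 − 5.0756) / (4.9000 − 5.0756) = -0.2108 · (0.024400)/(-0.175600) = 0.029291

0.0293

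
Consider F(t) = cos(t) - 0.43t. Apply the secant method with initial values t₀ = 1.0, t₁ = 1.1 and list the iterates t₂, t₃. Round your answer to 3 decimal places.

F(1.0) = 0.11030, F(1.1) = -0.01940
t₂ = 1.10000 − (-0.01940)·(1.10000 − 1.00000) / (-0.01940 − 0.11030) = 1.10000 − (-0.00194)/(-0.12971) = 1.08504
F(1.08504) = 0.00031
t₃ = 1.08504 − 0.00031·(1.08504 − 1.10000) / (0.00031 − (-0.01940)) = 1.08504 − (0.00000)/(0.01971) = 1.08528

1.085, 1.085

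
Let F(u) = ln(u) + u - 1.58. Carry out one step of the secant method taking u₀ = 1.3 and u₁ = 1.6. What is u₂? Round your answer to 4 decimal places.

F(1.3) = -0.017636, F(1.6) = 0.490004
u₂ = 1.600000 − 0.490004·(1.600000 − 1.300000) / (0.490004 − (-0.017636)) = 1.600000 − (0.147001)/(0.507639) = 1.310422

1.3104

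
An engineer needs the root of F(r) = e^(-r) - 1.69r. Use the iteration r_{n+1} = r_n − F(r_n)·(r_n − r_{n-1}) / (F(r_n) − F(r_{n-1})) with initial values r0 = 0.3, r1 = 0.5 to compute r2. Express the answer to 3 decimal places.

F(0.3) = 0.23382, F(0.5) = -0.23847
r2 = 0.50000 − (-0.23847)·(0.50000 − 0.30000) / (-0.23847 − 0.23382) = 0.50000 − (-0.04769)/(-0.47229) = 0.39902

0.399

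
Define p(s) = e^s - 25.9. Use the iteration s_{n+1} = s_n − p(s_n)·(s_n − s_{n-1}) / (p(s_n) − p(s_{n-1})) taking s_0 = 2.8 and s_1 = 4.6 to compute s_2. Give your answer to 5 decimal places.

p(2.8) = -9.4553532, p(4.6) = 73.5843156
s_2 = 4.6000000 − 73.5843156·(4.6000000 − 2.8000000) / (73.5843156 − (-9.4553532)) = 4.6000000 − (132.4517682)/(83.0396689) = 3.0049579

3.00496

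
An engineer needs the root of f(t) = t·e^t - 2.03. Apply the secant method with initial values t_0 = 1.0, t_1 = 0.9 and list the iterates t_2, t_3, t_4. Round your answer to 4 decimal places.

0.8636, 0.8596, 0.8595

f(1.0) = 0.688282, f(0.9) = 0.183643
t_2 = 0.900000 − 0.183643·(0.900000 − 1.000000) / (0.183643 − 0.688282) = 0.900000 − (-0.018364)/(-0.504639) = 0.863609
f(0.863609) = 0.018226
t_3 = 0.863609 − 0.018226·(0.863609 − 0.900000) / (0.018226 − 0.183643) = 0.863609 − (-0.000663)/(-0.165417) = 0.859599
f(0.859599) = 0.000558
t_4 = 0.859599 − 0.000558·(0.859599 − 0.863609) / (0.000558 − 0.018226) = 0.859599 − (-0.000002)/(-0.017668) = 0.859473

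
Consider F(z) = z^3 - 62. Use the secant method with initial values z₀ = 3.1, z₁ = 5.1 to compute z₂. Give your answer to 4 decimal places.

F(3.1) = -32.209000, F(5.1) = 70.651000
z₂ = 5.100000 − 70.651000·(5.100000 − 3.100000) / (70.651000 − (-32.209000)) = 5.100000 − (141.302000)/(102.860000) = 3.726269

3.7263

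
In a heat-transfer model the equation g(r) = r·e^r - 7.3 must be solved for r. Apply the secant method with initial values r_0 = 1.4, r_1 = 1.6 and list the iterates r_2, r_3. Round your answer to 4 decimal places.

1.5444, 1.5496

g(1.4) = -1.622720, g(1.6) = 0.624852
r_2 = 1.600000 − 0.624852·(1.600000 − 1.400000) / (0.624852 − (-1.622720)) = 1.600000 − (0.124970)/(2.247572) = 1.544398
g(1.544398) = -0.064268
r_3 = 1.544398 − (-0.064268)·(1.544398 − 1.600000) / (-0.064268 − 0.624852) = 1.544398 − (0.003573)/(-0.689120) = 1.549583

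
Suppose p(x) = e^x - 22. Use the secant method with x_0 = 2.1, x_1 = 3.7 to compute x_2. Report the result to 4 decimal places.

p(2.1) = -13.833830, p(3.7) = 18.447304
x_2 = 3.700000 − 18.447304·(3.700000 − 2.100000) / (18.447304 − (-13.833830)) = 3.700000 − (29.515687)/(32.281134) = 2.785668

2.7857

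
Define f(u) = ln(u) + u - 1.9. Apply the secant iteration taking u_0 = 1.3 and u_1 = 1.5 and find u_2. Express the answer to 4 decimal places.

1.4968

f(1.3) = -0.337636, f(1.5) = 0.005465
u_2 = 1.500000 − 0.005465·(1.500000 − 1.300000) / (0.005465 − (-0.337636)) = 1.500000 − (0.001093)/(0.343101) = 1.496814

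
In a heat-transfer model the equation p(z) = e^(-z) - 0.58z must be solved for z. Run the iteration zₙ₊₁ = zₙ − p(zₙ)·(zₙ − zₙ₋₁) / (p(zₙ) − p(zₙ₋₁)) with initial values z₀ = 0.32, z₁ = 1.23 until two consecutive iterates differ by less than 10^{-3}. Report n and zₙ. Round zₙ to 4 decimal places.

p(0.32) = 0.540549, p(1.23) = -0.421107
z₂ = 1.230000 − (-0.421107)·(0.910000)/(-0.961656) = 0.831513;  |Δ| = 0.398487
p(0.831513) = -0.046887
z₃ = 0.831513 − (-0.046887)·(-0.398487)/(0.374220) = 0.781585;  |Δ| = 0.049928
p(0.781585) = 0.004361
z₄ = 0.781585 − 0.004361·(-0.049928)/(0.051248) = 0.785833;  |Δ| = 0.004248
p(0.785833) = -0.000044
z₅ = 0.785833 − (-0.000044)·(0.004248)/(-0.004404) = 0.785791;  |Δ| = 0.000042
|z₅ − z₄| = 0.000042 < 10^{-3}

n = 5, zₙ = 0.7858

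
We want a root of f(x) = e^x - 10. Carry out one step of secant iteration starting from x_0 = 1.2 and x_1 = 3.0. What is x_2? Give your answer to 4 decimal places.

f(1.2) = -6.679883, f(3.0) = 10.085537
x_2 = 3.000000 − 10.085537·(3.000000 − 1.200000) / (10.085537 − (-6.679883)) = 3.000000 − (18.153966)/(16.765420) = 1.917178

1.9172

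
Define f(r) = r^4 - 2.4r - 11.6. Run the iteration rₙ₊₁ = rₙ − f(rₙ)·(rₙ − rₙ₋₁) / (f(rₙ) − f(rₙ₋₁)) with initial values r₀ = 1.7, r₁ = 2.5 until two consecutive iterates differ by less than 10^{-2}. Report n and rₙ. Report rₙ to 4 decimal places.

n = 5, rₙ = 2.0133

f(1.7) = -7.327900, f(2.5) = 21.462500
r₂ = 2.500000 − 21.462500·(0.800000)/(28.790400) = 1.903621;  |Δ| = 0.596379
f(1.903621) = -3.036969
r₃ = 1.903621 − (-3.036969)·(-0.596379)/(-24.499469) = 1.977548;  |Δ| = 0.073928
f(1.977548) = -1.052566
r₄ = 1.977548 − (-1.052566)·(0.073928)/(1.984403) = 2.016761;  |Δ| = 0.039213
f(2.016761) = 0.102899
r₅ = 2.016761 − 0.102899·(0.039213)/(1.155465) = 2.013269;  |Δ| = 0.003492
|r₅ − r₄| = 0.003492 < 10^{-2}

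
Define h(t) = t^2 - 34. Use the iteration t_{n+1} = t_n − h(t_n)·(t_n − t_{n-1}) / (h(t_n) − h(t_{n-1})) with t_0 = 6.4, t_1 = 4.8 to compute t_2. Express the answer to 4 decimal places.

5.7786

h(6.4) = 6.960000, h(4.8) = -10.960000
t_2 = 4.800000 − (-10.960000)·(4.800000 − 6.400000) / (-10.960000 − 6.960000) = 4.800000 − (17.536000)/(-17.920000) = 5.778571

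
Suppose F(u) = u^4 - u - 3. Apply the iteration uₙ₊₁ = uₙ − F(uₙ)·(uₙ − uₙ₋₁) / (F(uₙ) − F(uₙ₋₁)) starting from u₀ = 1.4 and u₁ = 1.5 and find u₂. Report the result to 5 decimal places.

1.44982

F(1.4) = -0.5584000, F(1.5) = 0.5625000
u₂ = 1.5000000 − 0.5625000·(1.5000000 − 1.4000000) / (0.5625000 − (-0.5584000)) = 1.5000000 − (0.0562500)/(1.1209000) = 1.4498171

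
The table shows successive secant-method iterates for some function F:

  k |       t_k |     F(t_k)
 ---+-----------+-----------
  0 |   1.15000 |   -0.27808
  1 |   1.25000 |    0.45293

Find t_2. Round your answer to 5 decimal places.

1.18804

t_2 = 1.25000 − 0.45293·(1.25000 − 1.15000) / (0.45293 − (-0.27808))
   = 1.25000 − (0.0452930)/(0.7310100) = 1.1880405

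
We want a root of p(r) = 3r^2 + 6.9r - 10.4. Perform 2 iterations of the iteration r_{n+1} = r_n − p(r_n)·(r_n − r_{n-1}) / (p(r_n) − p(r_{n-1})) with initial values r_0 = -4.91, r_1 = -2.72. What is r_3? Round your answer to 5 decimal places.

-3.36995

p(-4.91) = 28.0453000, p(-2.72) = -6.9728000
r_2 = -2.7200000 − (-6.9728000)·(-2.7200000 − (-4.9100000)) / (-6.9728000 − 28.0453000) = -2.7200000 − (-15.2704320)/(-35.0181000) = -3.1560725
p(-3.1560725) = -2.2945188
r_3 = -3.1560725 − (-2.2945188)·(-3.1560725 − (-2.7200000)) / (-2.2945188 − (-6.9728000)) = -3.1560725 − (1.0005767)/(4.6782812) = -3.3699495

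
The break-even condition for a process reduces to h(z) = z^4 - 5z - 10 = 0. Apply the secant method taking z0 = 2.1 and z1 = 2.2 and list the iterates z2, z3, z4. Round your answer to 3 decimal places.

2.130, 2.132, 2.132

h(2.1) = -1.05190, h(2.2) = 2.42560
z2 = 2.20000 − 2.42560·(2.20000 − 2.10000) / (2.42560 − (-1.05190)) = 2.20000 − (0.24256)/(3.47750) = 2.13025
h(2.13025) = -0.05817
z3 = 2.13025 − (-0.05817)·(2.13025 − 2.20000) / (-0.05817 − 2.42560) = 2.13025 − (0.00406)/(-2.48377) = 2.13188
h(2.13188) = -0.00310
z4 = 2.13188 − (-0.00310)·(2.13188 − 2.13025) / (-0.00310 − (-0.05817)) = 2.13188 − (-0.00001)/(0.05507) = 2.13197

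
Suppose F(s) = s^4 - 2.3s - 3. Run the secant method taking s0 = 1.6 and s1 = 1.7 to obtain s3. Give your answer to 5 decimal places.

F(1.6) = -0.1264000, F(1.7) = 1.4421000
s2 = 1.7000000 − 1.4421000·(1.7000000 − 1.6000000) / (1.4421000 − (-0.1264000)) = 1.7000000 − (0.1442100)/(1.5685000) = 1.6080587
F(1.6080587) = -0.0119010
s3 = 1.6080587 − (-0.0119010)·(1.6080587 − 1.7000000) / (-0.0119010 − 1.4421000) = 1.6080587 − (0.0010942)/(-1.4540010) = 1.6088112

1.60881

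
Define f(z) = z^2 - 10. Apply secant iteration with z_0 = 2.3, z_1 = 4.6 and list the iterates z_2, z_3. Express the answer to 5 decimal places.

2.98261, 3.12821

f(2.3) = -4.7100000, f(4.6) = 11.1600000
z_2 = 4.6000000 − 11.1600000·(4.6000000 − 2.3000000) / (11.1600000 − (-4.7100000)) = 4.6000000 − (25.6680000)/(15.8700000) = 2.9826087
f(2.9826087) = -1.1040454
z_3 = 2.9826087 − (-1.1040454)·(2.9826087 − 4.6000000) / (-1.1040454 − 11.1600000) = 2.9826087 − (1.7856734)/(-12.2640454) = 3.1282110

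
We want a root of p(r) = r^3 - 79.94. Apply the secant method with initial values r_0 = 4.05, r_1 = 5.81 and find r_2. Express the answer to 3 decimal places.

p(4.05) = -13.50988, p(5.81) = 116.18294
r_2 = 5.81000 − 116.18294·(5.81000 − 4.05000) / (116.18294 − (-13.50988)) = 5.81000 − (204.48198)/(129.69282) = 4.23334

4.233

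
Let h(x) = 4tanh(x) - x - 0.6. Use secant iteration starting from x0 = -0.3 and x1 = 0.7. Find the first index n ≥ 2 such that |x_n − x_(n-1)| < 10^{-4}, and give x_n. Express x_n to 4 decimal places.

n = 6, x_n = 0.2037

h(-0.3) = -1.465250, h(0.7) = 1.117471
x2 = 0.700000 − 1.117471·(1.000000)/(2.582722) = 0.267328;  |Δ| = 0.432672
h(0.267328) = 0.177219
x3 = 0.267328 − 0.177219·(-0.432672)/(-0.940252) = 0.185778;  |Δ| = 0.081550
h(0.185778) = -0.051099
x4 = 0.185778 − (-0.051099)·(-0.081550)/(-0.228319) = 0.204029;  |Δ| = 0.018252
h(0.204029) = 0.000949
x5 = 0.204029 − 0.000949·(0.018252)/(0.052048) = 0.203697;  |Δ| = 0.000333
h(0.203697) = 0.000004
x6 = 0.203697 − 0.000004·(-0.000333)/(-0.000944) = 0.203695;  |Δ| = 0.000002
|x6 − x5| = 0.000002 < 10^{-4}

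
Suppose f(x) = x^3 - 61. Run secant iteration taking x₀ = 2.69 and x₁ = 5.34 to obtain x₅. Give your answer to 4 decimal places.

f(2.69) = -41.534891, f(5.34) = 91.273304
x₂ = 5.340000 − 91.273304·(5.340000 − 2.690000) / (91.273304 − (-41.534891)) = 5.340000 − (241.874256)/(132.808195) = 3.518770
f(3.518770) = -17.431493
x₃ = 3.518770 − (-17.431493)·(3.518770 − 5.340000) / (-17.431493 − 91.273304) = 3.518770 − (31.746756)/(-108.704797) = 3.810816
f(3.810816) = -5.658130
x₄ = 3.810816 − (-5.658130)·(3.810816 − 3.518770) / (-5.658130 − (-17.431493)) = 3.810816 − (-1.652432)/(11.773363) = 3.951169
f(3.951169) = 0.684614
x₅ = 3.951169 − 0.684614·(3.951169 − 3.810816) / (0.684614 − (-5.658130)) = 3.951169 − (0.096088)/(6.342744) = 3.936020

3.9360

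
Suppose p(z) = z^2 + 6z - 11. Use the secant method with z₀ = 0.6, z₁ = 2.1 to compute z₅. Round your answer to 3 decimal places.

p(0.6) = -7.04000, p(2.1) = 6.01000
z₂ = 2.10000 − 6.01000·(2.10000 − 0.60000) / (6.01000 − (-7.04000)) = 2.10000 − (9.01500)/(13.05000) = 1.40920
p(1.40920) = -0.55900
z₃ = 1.40920 − (-0.55900)·(1.40920 − 2.10000) / (-0.55900 − 6.01000) = 1.40920 − (0.38616)/(-6.56900) = 1.46798
p(1.46798) = -0.03715
z₄ = 1.46798 − (-0.03715)·(1.46798 − 1.40920) / (-0.03715 − (-0.55900)) = 1.46798 − (-0.00218)/(0.52184) = 1.47217
p(1.47217) = 0.00026
z₅ = 1.47217 − 0.00026·(1.47217 − 1.46798) / (0.00026 − (-0.03715)) = 1.47217 − (0.00000)/(0.03742) = 1.47214

1.472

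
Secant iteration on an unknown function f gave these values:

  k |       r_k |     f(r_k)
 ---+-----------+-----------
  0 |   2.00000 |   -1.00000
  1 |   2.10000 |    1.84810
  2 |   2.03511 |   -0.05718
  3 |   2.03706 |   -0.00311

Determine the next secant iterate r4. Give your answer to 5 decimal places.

2.03717

r4 = 2.03706 − (-0.00311)·(2.03706 − 2.03511) / (-0.00311 − (-0.05718))
   = 2.03706 − (-0.0000061)/(0.0540700) = 2.0371722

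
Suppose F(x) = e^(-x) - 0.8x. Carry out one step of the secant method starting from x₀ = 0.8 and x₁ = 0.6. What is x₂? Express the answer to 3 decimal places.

0.653

F(0.8) = -0.19067, F(0.6) = 0.06881
x₂ = 0.60000 − 0.06881·(0.60000 − 0.80000) / (0.06881 − (-0.19067)) = 0.60000 − (-0.01376)/(0.25948) = 0.65304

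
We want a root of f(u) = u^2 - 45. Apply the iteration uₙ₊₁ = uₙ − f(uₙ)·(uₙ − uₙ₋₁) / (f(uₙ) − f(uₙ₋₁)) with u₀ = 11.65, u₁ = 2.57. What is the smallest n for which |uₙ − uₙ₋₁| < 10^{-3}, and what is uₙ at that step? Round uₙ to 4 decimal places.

f(11.65) = 90.722500, f(2.57) = -38.395100
u₂ = 2.570000 − (-38.395100)·(-9.080000)/(-129.117600) = 5.270077;  |Δ| = 2.700077
f(5.270077) = -17.226285
u₃ = 5.270077 − (-17.226285)·(2.700077)/(21.168815) = 7.467286;  |Δ| = 2.197209
f(7.467286) = 10.760358
u₄ = 7.467286 − 10.760358·(2.197209)/(27.986643) = 6.622499;  |Δ| = 0.844787
f(6.622499) = -1.142508
u₅ = 6.622499 − (-1.142508)·(-0.844787)/(-11.902866) = 6.703587;  |Δ| = 0.081088
f(6.703587) = -0.061927
u₆ = 6.703587 − (-0.061927)·(0.081088)/(1.080581) = 6.708234;  |Δ| = 0.004647
f(6.708234) = 0.000398
u₇ = 6.708234 − 0.000398·(0.004647)/(0.062325) = 6.708204;  |Δ| = 0.000030
|u₇ − u₆| = 0.000030 < 10^{-3}

n = 7, uₙ = 6.7082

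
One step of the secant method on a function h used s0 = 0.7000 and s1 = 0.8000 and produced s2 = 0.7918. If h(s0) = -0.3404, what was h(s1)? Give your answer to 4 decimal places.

The secant line through (0.7000, -0.3404) and (0.8000, h(s1)) crosses zero at s2 = 0.7918.
So (0.7000, -0.3404), (0.8000, h(s1)), (0.7918, 0) are collinear:
h(s1) = -0.3404 · (0.8000 − 0.7918) / (0.7000 − 0.7918) = -0.3404 · (0.008200)/(-0.091800) = 0.030406

0.0304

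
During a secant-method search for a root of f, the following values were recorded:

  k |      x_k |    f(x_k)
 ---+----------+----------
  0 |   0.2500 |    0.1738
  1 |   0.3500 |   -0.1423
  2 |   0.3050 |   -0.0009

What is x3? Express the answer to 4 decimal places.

x3 = 0.3050 − (-0.0009)·(0.3050 − 0.3500) / (-0.0009 − (-0.1423))
   = 0.3050 − (0.000040)/(0.141400) = 0.304714

0.3047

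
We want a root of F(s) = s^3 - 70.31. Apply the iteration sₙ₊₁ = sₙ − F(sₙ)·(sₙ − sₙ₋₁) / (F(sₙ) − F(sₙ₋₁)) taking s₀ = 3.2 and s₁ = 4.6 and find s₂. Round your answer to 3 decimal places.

4.014

F(3.2) = -37.54200, F(4.6) = 27.02600
s₂ = 4.60000 − 27.02600·(4.60000 − 3.20000) / (27.02600 − (-37.54200)) = 4.60000 − (37.83640)/(64.56800) = 4.01401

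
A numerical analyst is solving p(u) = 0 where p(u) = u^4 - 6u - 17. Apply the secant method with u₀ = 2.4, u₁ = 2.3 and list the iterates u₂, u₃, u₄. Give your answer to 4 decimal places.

2.3613, 2.3631, 2.3630

p(2.4) = 1.777600, p(2.3) = -2.815900
u₂ = 2.300000 − (-2.815900)·(2.300000 − 2.400000) / (-2.815900 − 1.777600) = 2.300000 − (0.281590)/(-4.593500) = 2.361302
p(2.361302) = -0.078863
u₃ = 2.361302 − (-0.078863)·(2.361302 − 2.300000) / (-0.078863 − (-2.815900)) = 2.361302 − (-0.004834)/(2.737037) = 2.363068
p(2.363068) = 0.003665
u₄ = 2.363068 − 0.003665·(2.363068 − 2.361302) / (0.003665 − (-0.078863)) = 2.363068 − (0.000006)/(0.082528) = 2.362990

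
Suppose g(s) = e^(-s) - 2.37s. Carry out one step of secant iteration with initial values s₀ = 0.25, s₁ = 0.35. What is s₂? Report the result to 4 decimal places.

g(0.25) = 0.186301, g(0.35) = -0.124812
s₂ = 0.350000 − (-0.124812)·(0.350000 − 0.250000) / (-0.124812 − 0.186301) = 0.350000 − (-0.012481)/(-0.311113) = 0.309882

0.3099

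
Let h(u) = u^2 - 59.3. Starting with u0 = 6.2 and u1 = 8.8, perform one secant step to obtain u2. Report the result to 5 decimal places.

7.59067

h(6.2) = -20.8600000, h(8.8) = 18.1400000
u2 = 8.8000000 − 18.1400000·(8.8000000 − 6.2000000) / (18.1400000 − (-20.8600000)) = 8.8000000 − (47.1640000)/(39.0000000) = 7.5906667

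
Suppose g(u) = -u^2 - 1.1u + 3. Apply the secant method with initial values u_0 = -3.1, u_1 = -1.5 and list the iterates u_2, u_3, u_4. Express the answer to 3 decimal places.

g(-3.1) = -3.20000, g(-1.5) = 2.40000
u_2 = -1.50000 − 2.40000·(-1.50000 − (-3.10000)) / (2.40000 − (-3.20000)) = -1.50000 − (3.84000)/(5.60000) = -2.18571
g(-2.18571) = 0.62694
u_3 = -2.18571 − 0.62694·(-2.18571 − (-1.50000)) / (0.62694 − 2.40000) = -2.18571 − (-0.42990)/(-1.77306) = -2.42818
g(-2.42818) = -0.22505
u_4 = -2.42818 − (-0.22505)·(-2.42818 − (-2.18571)) / (-0.22505 − 0.62694) = -2.42818 − (0.05457)/(-0.85199) = -2.36413

-2.186, -2.428, -2.364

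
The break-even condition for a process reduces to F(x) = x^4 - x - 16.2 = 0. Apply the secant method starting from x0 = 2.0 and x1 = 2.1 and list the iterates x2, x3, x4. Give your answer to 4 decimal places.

F(2.0) = -2.200000, F(2.1) = 1.148100
x2 = 2.100000 − 1.148100·(2.100000 − 2.000000) / (1.148100 − (-2.200000)) = 2.100000 − (0.114810)/(3.348100) = 2.065709
F(2.065709) = -0.057112
x3 = 2.065709 − (-0.057112)·(2.065709 − 2.100000) / (-0.057112 − 1.148100) = 2.065709 − (0.001958)/(-1.205212) = 2.067334
F(2.067334) = -0.001375
x4 = 2.067334 − (-0.001375)·(2.067334 − 2.065709) / (-0.001375 − (-0.057112)) = 2.067334 − (-0.000002)/(0.055737) = 2.067374

2.0657, 2.0673, 2.0674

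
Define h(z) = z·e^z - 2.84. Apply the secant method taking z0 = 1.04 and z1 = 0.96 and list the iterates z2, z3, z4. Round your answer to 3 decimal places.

h(1.04) = 0.10239, h(0.96) = -0.33277
z2 = 0.96000 − (-0.33277)·(0.96000 − 1.04000) / (-0.33277 − 0.10239) = 0.96000 − (0.02662)/(-0.43516) = 1.02118
h(1.02118) = -0.00474
z3 = 1.02118 − (-0.00474)·(1.02118 − 0.96000) / (-0.00474 − (-0.33277)) = 1.02118 − (-0.00029)/(0.32803) = 1.02206
h(1.02206) = 0.00022
z4 = 1.02206 − 0.00022·(1.02206 − 1.02118) / (0.00022 − (-0.00474)) = 1.02206 − (0.00000)/(0.00496) = 1.02202

1.021, 1.022, 1.022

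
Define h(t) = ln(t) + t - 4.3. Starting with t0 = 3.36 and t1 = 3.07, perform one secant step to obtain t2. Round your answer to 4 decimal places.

3.1526

h(3.36) = 0.271941, h(3.07) = -0.108322
t2 = 3.070000 − (-0.108322)·(3.070000 − 3.360000) / (-0.108322 − 0.271941) = 3.070000 − (0.031414)/(-0.380263) = 3.152610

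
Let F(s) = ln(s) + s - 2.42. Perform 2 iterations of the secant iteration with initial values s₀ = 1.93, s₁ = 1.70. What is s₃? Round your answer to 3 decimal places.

1.821

F(1.93) = 0.16752, F(1.70) = -0.18937
s₂ = 1.70000 − (-0.18937)·(1.70000 − 1.93000) / (-0.18937 − 0.16752) = 1.70000 − (0.04356)/(-0.35689) = 1.82204
F(1.82204) = 0.00200
s₃ = 1.82204 − 0.00200·(1.82204 − 1.70000) / (0.00200 − (-0.18937)) = 1.82204 − (0.00024)/(0.19137) = 1.82077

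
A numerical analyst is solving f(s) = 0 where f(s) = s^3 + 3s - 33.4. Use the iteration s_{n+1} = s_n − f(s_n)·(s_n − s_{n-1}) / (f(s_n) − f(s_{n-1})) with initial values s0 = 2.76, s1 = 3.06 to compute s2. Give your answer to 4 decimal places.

2.9041

f(2.76) = -4.095424, f(3.06) = 4.432616
s2 = 3.060000 − 4.432616·(3.060000 − 2.760000) / (4.432616 − (-4.095424)) = 3.060000 − (1.329785)/(8.528040) = 2.904069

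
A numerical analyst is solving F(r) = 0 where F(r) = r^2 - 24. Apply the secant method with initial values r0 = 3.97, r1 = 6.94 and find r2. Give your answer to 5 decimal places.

F(3.97) = -8.2391000, F(6.94) = 24.1636000
r2 = 6.9400000 − 24.1636000·(6.9400000 − 3.9700000) / (24.1636000 − (-8.2391000)) = 6.9400000 − (71.7658920)/(32.4027000) = 4.7251879

4.72519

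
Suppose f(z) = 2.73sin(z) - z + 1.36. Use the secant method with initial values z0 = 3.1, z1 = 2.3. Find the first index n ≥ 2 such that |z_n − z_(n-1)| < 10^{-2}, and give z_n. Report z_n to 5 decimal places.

f(3.1) = -1.6264848, f(2.3) = 1.0957752
z2 = 2.3000000 − 1.0957752·(-0.8000000)/(2.7222600) = 2.6220193;  |Δ| = 0.3220193
f(2.6220193) = 0.0934527
z3 = 2.6220193 − 0.0934527·(0.3220193)/(-1.0023226) = 2.6520431;  |Δ| = 0.0300238
f(2.6520431) = -0.0083196
z4 = 2.6520431 − (-0.0083196)·(0.0300238)/(-0.1017722) = 2.6495887;  |Δ| = 0.0024544
|z4 − z3| = 0.0024544 < 10^{-2}

n = 4, z_n = 2.64959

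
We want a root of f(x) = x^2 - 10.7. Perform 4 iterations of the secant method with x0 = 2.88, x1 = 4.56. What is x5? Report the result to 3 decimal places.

f(2.88) = -2.40560, f(4.56) = 10.09360
x2 = 4.56000 − 10.09360·(4.56000 − 2.88000) / (10.09360 − (-2.40560)) = 4.56000 − (16.95725)/(12.49920) = 3.20333
f(3.20333) = -0.43866
x3 = 3.20333 − (-0.43866)·(3.20333 − 4.56000) / (-0.43866 − 10.09360) = 3.20333 − (0.59511)/(-10.53226) = 3.25984
f(3.25984) = -0.07346
x4 = 3.25984 − (-0.07346)·(3.25984 − 3.20333) / (-0.07346 − (-0.43866)) = 3.25984 − (-0.00415)/(0.36519) = 3.27120
f(3.27120) = 0.00077
x5 = 3.27120 − 0.00077·(3.27120 − 3.25984) / (0.00077 − (-0.07346)) = 3.27120 − (0.00001)/(0.07424) = 3.27109

3.271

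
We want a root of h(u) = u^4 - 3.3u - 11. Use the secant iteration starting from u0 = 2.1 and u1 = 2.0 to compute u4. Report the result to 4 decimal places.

h(2.1) = 1.518100, h(2.0) = -1.600000
u2 = 2.000000 − (-1.600000)·(2.000000 − 2.100000) / (-1.600000 − 1.518100) = 2.000000 − (0.160000)/(-3.118100) = 2.051313
h(2.051313) = -0.063027
u3 = 2.051313 − (-0.063027)·(2.051313 − 2.000000) / (-0.063027 − (-1.600000)) = 2.051313 − (-0.003234)/(1.536973) = 2.053418
h(2.053418) = 0.002793
u4 = 2.053418 − 0.002793·(2.053418 − 2.051313) / (0.002793 − (-0.063027)) = 2.053418 − (0.000006)/(0.065820) = 2.053328

2.0533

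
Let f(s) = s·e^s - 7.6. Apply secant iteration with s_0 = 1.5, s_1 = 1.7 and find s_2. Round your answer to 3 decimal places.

1.568

f(1.5) = -0.87747, f(1.7) = 1.70571
s_2 = 1.70000 − 1.70571·(1.70000 − 1.50000) / (1.70571 − (-0.87747)) = 1.70000 − (0.34114)/(2.58318) = 1.56794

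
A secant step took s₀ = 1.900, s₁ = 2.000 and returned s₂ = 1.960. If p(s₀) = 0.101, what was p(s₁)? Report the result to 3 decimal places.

-0.067

The secant line through (1.900, 0.101) and (2.000, p(s₁)) crosses zero at s₂ = 1.960.
So (1.900, 0.101), (2.000, p(s₁)), (1.960, 0) are collinear:
p(s₁) = 0.101 · (2.000 − 1.960) / (1.900 − 1.960) = 0.101 · (0.04000)/(-0.06000) = -0.06733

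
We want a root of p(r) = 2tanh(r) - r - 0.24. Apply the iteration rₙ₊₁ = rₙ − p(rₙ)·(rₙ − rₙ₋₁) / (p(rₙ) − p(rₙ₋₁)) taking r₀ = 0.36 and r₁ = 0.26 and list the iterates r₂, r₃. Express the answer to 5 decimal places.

p(0.36) = 0.0904281, p(0.26) = 0.0085911
r₂ = 0.2600000 − 0.0085911·(0.2600000 − 0.3600000) / (0.0085911 − 0.0904281) = 0.2600000 − (-0.0008591)/(-0.0818370) = 0.2495022
p(0.2495022) = -0.0006008
r₃ = 0.2495022 − (-0.0006008)·(0.2495022 − 0.2600000) / (-0.0006008 − 0.0085911) = 0.2495022 − (0.0000063)/(-0.0091919) = 0.2501884

0.24950, 0.25019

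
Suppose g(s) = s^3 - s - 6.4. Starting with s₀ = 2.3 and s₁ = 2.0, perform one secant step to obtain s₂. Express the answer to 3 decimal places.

2.031

g(2.3) = 3.46700, g(2.0) = -0.40000
s₂ = 2.00000 − (-0.40000)·(2.00000 − 2.30000) / (-0.40000 − 3.46700) = 2.00000 − (0.12000)/(-3.86700) = 2.03103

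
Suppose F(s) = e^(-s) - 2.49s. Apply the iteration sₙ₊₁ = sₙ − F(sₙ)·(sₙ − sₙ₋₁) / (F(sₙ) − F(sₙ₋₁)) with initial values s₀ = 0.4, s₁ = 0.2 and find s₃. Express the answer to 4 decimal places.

0.2981

F(0.4) = -0.325680, F(0.2) = 0.320731
s₂ = 0.200000 − 0.320731·(0.200000 − 0.400000) / (0.320731 − (-0.325680)) = 0.200000 − (-0.064146)/(0.646411) = 0.299234
F(0.299234) = -0.003708
s₃ = 0.299234 − (-0.003708)·(0.299234 − 0.200000) / (-0.003708 − 0.320731) = 0.299234 − (-0.000368)/(-0.324439) = 0.298100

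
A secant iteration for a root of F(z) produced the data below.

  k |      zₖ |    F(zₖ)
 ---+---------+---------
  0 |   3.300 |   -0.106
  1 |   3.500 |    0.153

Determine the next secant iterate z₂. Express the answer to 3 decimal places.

z₂ = 3.500 − 0.153·(3.500 − 3.300) / (0.153 − (-0.106))
   = 3.500 − (0.03060)/(0.25900) = 3.38185

3.382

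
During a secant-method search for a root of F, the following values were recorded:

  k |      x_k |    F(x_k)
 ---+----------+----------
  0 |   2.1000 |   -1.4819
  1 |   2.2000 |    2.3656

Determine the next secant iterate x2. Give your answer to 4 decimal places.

2.1385

x2 = 2.2000 − 2.3656·(2.2000 − 2.1000) / (2.3656 − (-1.4819))
   = 2.2000 − (0.236560)/(3.847500) = 2.138516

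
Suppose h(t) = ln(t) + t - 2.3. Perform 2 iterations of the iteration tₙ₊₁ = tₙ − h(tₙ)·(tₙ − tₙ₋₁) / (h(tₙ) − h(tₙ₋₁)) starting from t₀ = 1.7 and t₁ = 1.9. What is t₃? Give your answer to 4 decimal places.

1.7439

h(1.7) = -0.069372, h(1.9) = 0.241854
t₂ = 1.900000 − 0.241854·(1.900000 − 1.700000) / (0.241854 − (-0.069372)) = 1.900000 − (0.048371)/(0.311226) = 1.744580
h(1.744580) = 0.001093
t₃ = 1.744580 − 0.001093·(1.744580 − 1.900000) / (0.001093 − 0.241854) = 1.744580 − (-0.000170)/(-0.240760) = 1.743874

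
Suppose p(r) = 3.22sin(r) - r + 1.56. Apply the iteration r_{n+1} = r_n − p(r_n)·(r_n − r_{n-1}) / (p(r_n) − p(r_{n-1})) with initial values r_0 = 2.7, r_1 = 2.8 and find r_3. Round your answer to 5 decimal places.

2.75978

p(2.7) = 0.2361632, p(2.8) = -0.1613382
r_2 = 2.8000000 − (-0.1613382)·(2.8000000 − 2.7000000) / (-0.1613382 − 0.2361632) = 2.8000000 − (-0.0161338)/(-0.3975014) = 2.7594119
p(2.7594119) = 0.0014702
r_3 = 2.7594119 − 0.0014702·(2.7594119 − 2.8000000) / (0.0014702 − (-0.1613382)) = 2.7594119 − (-0.0000597)/(0.1628083) = 2.7597784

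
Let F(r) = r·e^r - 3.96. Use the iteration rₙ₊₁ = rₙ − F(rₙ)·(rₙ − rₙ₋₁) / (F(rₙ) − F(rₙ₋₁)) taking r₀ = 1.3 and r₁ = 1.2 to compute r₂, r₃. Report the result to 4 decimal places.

F(1.3) = 0.810086, F(1.2) = 0.024140
r₂ = 1.200000 − 0.024140·(1.200000 − 1.300000) / (0.024140 − 0.810086) = 1.200000 − (-0.002414)/(-0.785945) = 1.196929
F(1.196929) = 0.001755
r₃ = 1.196929 − 0.001755·(1.196929 − 1.200000) / (0.001755 − 0.024140) = 1.196929 − (-0.000005)/(-0.022385) = 1.196688

1.1969, 1.1967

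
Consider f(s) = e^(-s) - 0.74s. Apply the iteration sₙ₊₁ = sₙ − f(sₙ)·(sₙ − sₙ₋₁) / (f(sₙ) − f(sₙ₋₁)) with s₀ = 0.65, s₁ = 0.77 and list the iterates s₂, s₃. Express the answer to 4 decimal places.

0.6833, 0.6827

f(0.65) = 0.041046, f(0.77) = -0.106787
s₂ = 0.770000 − (-0.106787)·(0.770000 − 0.650000) / (-0.106787 − 0.041046) = 0.770000 − (-0.012814)/(-0.147833) = 0.683318
f(0.683318) = -0.000717
s₃ = 0.683318 − (-0.000717)·(0.683318 − 0.770000) / (-0.000717 − (-0.106787)) = 0.683318 − (0.000062)/(0.106070) = 0.682732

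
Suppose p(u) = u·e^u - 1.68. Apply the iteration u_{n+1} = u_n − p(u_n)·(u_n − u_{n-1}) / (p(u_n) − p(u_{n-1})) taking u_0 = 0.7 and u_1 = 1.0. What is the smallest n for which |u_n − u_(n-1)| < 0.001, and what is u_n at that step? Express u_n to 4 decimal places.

p(0.7) = -0.270373, p(1.0) = 1.038282
u_2 = 1.000000 − 1.038282·(0.300000)/(1.308655) = 0.761981;  |Δ| = 0.238019
p(0.761981) = -0.047443
u_3 = 0.761981 − (-0.047443)·(-0.238019)/(-1.085725) = 0.772382;  |Δ| = 0.010401
p(0.772382) = -0.007858
u_4 = 0.772382 − (-0.007858)·(0.010401)/(0.039585) = 0.774446;  |Δ| = 0.002065
p(0.774446) = 0.000077
u_5 = 0.774446 − 0.000077·(0.002065)/(0.007935) = 0.774426;  |Δ| = 0.000020
|u_5 − u_4| = 0.000020 < 0.001

n = 5, u_n = 0.7744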